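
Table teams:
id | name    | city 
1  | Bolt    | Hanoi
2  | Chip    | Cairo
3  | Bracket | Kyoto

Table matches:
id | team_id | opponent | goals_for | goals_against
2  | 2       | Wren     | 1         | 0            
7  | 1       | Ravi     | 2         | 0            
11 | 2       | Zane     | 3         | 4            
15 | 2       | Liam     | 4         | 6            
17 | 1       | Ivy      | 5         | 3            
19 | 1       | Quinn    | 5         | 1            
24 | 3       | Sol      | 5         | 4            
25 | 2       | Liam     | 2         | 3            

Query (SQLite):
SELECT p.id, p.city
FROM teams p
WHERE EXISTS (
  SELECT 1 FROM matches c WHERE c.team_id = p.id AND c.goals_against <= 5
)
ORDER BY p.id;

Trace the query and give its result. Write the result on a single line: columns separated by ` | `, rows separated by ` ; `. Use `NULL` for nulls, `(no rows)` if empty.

For each teams row, check whether any matches with matching team_id has goals_against <= 5.
Keep rows where that is true.

1 | Hanoi ; 2 | Cairo ; 3 | Kyoto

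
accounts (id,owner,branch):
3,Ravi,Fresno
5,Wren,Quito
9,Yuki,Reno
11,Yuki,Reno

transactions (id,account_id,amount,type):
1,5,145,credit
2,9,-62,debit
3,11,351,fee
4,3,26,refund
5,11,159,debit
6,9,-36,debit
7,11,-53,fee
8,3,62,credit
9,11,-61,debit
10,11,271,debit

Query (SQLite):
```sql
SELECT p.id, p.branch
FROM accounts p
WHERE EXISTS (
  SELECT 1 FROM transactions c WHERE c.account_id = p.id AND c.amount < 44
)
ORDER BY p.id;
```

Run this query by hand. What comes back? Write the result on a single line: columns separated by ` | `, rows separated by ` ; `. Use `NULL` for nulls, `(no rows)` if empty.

For each accounts row, check whether any transactions with matching account_id has amount < 44.
Keep rows where that is true.

3 | Fresno ; 9 | Reno ; 11 | Reno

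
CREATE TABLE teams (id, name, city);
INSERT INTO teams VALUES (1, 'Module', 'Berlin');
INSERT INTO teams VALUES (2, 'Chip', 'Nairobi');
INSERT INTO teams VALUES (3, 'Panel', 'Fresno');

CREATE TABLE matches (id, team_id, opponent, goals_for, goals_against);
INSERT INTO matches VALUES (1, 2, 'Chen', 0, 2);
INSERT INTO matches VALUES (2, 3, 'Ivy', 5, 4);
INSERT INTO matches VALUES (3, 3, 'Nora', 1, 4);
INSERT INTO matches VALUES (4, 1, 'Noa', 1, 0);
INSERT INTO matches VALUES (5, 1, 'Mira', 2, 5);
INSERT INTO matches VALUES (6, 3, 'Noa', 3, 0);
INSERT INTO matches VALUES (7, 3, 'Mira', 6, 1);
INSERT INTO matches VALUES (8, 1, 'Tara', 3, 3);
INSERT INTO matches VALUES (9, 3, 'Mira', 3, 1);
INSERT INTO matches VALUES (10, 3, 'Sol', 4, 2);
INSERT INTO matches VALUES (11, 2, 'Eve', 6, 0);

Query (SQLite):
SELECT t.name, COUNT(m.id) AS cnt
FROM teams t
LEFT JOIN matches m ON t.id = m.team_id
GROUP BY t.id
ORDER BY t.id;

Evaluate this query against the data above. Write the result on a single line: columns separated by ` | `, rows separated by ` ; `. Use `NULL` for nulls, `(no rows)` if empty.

Module | 3 ; Chip | 2 ; Panel | 6

LEFT JOIN keeps every teams row; unmatched ones get NULL for matches columns.
Group by teams.id and compute COUNT(m.id). COUNT(col) of an all-NULL group is 0.
  1: ids {4, 5, 8} → COUNT(m.id)=3
  2: ids {1, 11} → COUNT(m.id)=2
  3: ids {2, 3, 6, 7, 9, 10} → COUNT(m.id)=6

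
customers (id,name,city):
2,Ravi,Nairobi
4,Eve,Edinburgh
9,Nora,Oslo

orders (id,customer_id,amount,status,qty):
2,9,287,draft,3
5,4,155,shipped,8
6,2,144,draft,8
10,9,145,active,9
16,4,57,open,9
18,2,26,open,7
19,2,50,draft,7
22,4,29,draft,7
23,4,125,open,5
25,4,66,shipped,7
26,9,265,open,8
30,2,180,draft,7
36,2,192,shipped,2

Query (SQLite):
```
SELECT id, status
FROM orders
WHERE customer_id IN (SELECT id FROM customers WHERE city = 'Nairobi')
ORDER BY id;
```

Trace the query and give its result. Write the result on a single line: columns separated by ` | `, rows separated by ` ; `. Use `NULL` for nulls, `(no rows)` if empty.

6 | draft ; 18 | open ; 19 | draft ; 30 | draft ; 36 | shipped

Inner query: customers.id where city = 'Nairobi'.
Outer: keep orders rows whose customer_id is in that set.
Inner query → {2}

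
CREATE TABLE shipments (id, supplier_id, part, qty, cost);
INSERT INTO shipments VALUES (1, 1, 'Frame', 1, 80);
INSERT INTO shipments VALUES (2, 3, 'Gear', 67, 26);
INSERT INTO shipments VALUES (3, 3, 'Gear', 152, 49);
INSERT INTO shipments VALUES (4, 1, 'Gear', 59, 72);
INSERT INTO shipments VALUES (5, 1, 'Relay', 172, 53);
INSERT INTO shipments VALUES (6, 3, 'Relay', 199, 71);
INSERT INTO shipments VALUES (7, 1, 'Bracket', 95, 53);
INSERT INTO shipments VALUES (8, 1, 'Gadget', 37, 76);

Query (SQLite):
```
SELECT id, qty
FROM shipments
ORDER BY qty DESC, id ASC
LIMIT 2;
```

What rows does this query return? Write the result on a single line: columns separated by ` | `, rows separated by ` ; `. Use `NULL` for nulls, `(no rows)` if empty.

6 | 199 ; 5 | 172

Sort by qty desc, tiebreak id asc: (199, id=6), (172, id=5), (152, id=3), (95, id=7), (67, id=2) …. Take first 2.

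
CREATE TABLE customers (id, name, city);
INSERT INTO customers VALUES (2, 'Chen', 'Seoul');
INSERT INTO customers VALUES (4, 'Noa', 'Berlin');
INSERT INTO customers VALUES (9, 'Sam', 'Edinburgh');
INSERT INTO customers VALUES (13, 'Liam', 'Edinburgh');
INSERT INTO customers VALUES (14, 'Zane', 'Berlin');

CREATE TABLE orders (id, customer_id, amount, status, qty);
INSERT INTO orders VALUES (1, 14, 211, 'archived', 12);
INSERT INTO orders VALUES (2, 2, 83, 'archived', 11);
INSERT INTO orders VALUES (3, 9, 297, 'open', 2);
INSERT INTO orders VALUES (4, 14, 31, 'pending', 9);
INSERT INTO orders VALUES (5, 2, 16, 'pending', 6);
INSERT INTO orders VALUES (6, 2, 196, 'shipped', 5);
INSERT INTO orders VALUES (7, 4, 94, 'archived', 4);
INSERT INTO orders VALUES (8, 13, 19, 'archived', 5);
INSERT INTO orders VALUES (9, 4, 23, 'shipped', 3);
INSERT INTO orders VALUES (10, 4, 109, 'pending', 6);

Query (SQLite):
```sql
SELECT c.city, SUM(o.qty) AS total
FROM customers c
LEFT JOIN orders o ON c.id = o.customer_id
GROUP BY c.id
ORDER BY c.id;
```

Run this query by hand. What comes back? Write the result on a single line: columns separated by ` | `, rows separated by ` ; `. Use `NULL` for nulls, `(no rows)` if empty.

Seoul | 22 ; Berlin | 13 ; Edinburgh | 2 ; Edinburgh | 5 ; Berlin | 21

LEFT JOIN keeps every customers row; unmatched ones get NULL for orders columns.
Group by customers.id and compute SUM(o.qty). SUM over an all-NULL group is NULL.
  2: ids {2, 5, 6} → SUM(o.qty)=22
  4: ids {7, 9, 10} → SUM(o.qty)=13
  9: ids {3} → SUM(o.qty)=2
  13: ids {8} → SUM(o.qty)=5
  14: ids {1, 4} → SUM(o.qty)=21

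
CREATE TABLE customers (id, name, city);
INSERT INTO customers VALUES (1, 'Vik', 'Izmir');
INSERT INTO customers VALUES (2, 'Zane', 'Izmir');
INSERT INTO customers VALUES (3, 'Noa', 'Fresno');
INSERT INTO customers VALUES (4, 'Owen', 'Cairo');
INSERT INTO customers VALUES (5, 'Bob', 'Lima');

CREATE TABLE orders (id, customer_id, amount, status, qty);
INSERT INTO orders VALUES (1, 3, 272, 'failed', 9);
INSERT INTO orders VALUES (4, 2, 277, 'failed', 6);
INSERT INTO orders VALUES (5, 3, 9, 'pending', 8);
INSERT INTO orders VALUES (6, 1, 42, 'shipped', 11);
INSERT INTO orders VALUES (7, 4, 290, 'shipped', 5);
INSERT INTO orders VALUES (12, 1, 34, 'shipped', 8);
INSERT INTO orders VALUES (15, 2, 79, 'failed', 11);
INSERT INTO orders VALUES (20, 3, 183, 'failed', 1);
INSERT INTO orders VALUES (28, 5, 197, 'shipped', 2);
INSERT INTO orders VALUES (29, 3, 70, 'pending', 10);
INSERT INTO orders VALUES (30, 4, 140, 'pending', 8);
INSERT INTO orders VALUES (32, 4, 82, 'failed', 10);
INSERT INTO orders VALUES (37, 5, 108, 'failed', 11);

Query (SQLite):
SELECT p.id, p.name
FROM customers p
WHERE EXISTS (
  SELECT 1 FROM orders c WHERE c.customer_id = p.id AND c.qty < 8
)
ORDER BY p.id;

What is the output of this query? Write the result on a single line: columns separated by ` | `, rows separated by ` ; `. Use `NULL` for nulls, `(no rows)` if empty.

2 | Zane ; 3 | Noa ; 4 | Owen ; 5 | Bob

For each customers row, check whether any orders with matching customer_id has qty < 8.
Keep rows where that is true.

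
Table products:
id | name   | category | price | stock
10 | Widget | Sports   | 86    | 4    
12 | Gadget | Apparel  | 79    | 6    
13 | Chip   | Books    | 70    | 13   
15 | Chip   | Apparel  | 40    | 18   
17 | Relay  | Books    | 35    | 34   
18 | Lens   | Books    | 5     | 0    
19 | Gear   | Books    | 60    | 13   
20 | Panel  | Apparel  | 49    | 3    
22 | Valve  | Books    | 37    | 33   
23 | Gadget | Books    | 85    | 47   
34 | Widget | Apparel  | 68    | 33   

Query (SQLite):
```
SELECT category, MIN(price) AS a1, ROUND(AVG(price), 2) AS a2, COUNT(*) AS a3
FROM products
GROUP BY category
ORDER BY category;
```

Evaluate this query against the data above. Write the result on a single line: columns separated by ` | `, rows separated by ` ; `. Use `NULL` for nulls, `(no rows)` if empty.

Group products by category.
Per group compute: MIN(price), ROUND(AVG(price), 2), COUNT(*).
  Apparel: ids {12, 15, 20, 34} → MIN(price)=40, ROUND(AVG(price), 2)=59, COUNT(*)=4
  Books: ids {13, 17, 18, 19, 22, 23} → MIN(price)=5, ROUND(AVG(price), 2)=48.67, COUNT(*)=6
  Sports: ids {10} → MIN(price)=86, ROUND(AVG(price), 2)=86, COUNT(*)=1

Apparel | 40 | 59 | 4 ; Books | 5 | 48.67 | 6 ; Sports | 86 | 86 | 1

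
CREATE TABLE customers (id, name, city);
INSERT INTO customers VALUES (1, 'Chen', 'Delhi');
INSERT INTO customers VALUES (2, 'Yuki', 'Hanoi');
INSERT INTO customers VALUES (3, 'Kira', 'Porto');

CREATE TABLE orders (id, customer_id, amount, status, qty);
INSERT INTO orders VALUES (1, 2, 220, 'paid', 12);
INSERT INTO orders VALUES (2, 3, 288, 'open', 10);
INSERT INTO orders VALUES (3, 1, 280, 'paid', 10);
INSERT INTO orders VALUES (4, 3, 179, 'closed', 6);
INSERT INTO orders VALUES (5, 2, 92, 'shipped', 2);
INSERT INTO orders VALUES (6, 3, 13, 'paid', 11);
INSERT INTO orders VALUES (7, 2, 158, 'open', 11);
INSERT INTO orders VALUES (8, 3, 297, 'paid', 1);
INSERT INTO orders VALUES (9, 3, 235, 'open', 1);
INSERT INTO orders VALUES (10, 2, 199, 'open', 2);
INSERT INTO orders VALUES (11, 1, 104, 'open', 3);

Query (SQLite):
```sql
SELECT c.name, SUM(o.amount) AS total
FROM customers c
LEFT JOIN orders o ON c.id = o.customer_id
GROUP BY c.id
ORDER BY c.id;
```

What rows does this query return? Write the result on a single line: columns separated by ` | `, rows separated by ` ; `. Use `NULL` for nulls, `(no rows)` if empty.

Chen | 384 ; Yuki | 669 ; Kira | 1012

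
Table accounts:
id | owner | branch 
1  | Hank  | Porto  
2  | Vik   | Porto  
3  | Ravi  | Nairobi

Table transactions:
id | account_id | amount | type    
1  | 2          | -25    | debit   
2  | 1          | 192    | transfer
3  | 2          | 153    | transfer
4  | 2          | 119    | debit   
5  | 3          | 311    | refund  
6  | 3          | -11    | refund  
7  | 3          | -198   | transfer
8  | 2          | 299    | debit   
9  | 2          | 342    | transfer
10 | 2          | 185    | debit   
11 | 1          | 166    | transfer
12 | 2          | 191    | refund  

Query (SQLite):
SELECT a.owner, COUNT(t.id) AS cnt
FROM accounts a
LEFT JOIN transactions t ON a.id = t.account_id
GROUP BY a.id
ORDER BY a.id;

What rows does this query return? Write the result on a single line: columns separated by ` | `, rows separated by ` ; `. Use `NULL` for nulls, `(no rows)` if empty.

Hank | 2 ; Vik | 7 ; Ravi | 3

LEFT JOIN keeps every accounts row; unmatched ones get NULL for transactions columns.
Group by accounts.id and compute COUNT(t.id). COUNT(col) of an all-NULL group is 0.
  1: ids {2, 11} → COUNT(t.id)=2
  2: ids {1, 3, 4, 8, 9, 10, 12} → COUNT(t.id)=7
  3: ids {5, 6, 7} → COUNT(t.id)=3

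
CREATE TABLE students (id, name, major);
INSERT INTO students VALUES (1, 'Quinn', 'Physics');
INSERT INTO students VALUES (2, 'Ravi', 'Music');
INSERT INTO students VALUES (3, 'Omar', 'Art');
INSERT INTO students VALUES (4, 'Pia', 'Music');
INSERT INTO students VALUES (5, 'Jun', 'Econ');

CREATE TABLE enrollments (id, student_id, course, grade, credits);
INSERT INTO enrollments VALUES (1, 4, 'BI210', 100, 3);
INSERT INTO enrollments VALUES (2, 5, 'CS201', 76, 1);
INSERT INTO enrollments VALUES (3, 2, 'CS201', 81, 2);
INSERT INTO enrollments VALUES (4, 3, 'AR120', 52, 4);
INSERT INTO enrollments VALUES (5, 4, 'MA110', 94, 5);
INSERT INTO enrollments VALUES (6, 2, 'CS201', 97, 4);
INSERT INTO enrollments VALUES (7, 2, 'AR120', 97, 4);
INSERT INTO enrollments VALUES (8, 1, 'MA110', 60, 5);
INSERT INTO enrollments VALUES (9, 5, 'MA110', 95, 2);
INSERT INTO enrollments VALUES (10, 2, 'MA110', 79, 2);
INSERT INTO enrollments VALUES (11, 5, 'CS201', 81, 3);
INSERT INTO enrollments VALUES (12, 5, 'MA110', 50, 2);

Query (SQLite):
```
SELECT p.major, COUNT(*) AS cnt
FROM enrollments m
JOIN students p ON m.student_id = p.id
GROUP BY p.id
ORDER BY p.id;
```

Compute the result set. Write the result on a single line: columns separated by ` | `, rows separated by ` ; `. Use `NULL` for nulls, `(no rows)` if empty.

Physics | 1 ; Music | 4 ; Art | 1 ; Music | 2 ; Econ | 4

Join each enrollments row to its students via student_id.
Group joined rows by students.id; compute COUNT(*) per group.
  1: ids {8} → COUNT(*)=1
  2: ids {3, 6, 7, 10} → COUNT(*)=4
  3: ids {4} → COUNT(*)=1
  4: ids {1, 5} → COUNT(*)=2
  5: ids {2, 9, 11, 12} → COUNT(*)=4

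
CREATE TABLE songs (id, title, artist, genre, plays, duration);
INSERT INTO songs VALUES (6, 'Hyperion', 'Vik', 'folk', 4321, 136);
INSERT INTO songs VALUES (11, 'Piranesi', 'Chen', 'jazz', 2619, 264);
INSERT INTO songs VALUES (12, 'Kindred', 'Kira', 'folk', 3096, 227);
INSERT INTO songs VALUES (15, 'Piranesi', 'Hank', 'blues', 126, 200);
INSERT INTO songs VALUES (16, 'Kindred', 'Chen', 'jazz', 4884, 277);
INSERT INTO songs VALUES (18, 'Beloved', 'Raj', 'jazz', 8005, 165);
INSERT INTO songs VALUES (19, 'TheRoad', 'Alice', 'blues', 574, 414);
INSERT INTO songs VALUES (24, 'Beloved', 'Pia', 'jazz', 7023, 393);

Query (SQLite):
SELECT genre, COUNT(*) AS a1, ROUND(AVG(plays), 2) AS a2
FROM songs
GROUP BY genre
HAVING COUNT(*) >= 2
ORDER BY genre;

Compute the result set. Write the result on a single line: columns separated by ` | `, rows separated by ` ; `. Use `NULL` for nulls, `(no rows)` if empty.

blues | 2 | 350 ; folk | 2 | 3708.5 ; jazz | 4 | 5632.75

Group songs by genre.
Per group compute: COUNT(*), ROUND(AVG(plays), 2).
HAVING: drop groups with fewer than 2 rows.
  blues: ids {15, 19} → COUNT(*)=2, ROUND(AVG(plays), 2)=350
  folk: ids {6, 12} → COUNT(*)=2, ROUND(AVG(plays), 2)=3708.5
  jazz: ids {11, 16, 18, 24} → COUNT(*)=4, ROUND(AVG(plays), 2)=5632.75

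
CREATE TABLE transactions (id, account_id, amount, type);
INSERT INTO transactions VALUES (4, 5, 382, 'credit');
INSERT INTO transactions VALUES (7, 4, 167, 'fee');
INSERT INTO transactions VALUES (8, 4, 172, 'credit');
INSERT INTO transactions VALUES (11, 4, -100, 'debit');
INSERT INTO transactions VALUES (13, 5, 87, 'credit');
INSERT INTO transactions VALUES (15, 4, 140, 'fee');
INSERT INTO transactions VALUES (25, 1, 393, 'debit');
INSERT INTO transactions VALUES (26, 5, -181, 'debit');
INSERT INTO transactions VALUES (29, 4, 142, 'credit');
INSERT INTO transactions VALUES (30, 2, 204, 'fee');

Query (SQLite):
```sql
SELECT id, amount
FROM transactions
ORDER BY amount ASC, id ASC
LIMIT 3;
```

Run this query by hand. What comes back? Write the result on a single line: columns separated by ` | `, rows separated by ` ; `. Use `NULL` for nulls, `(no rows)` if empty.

26 | -181 ; 11 | -100 ; 13 | 87

Sort by amount asc, tiebreak id asc: (-181, id=26), (-100, id=11), (87, id=13), (140, id=15), (142, id=29), (167, id=7) …. Take first 3.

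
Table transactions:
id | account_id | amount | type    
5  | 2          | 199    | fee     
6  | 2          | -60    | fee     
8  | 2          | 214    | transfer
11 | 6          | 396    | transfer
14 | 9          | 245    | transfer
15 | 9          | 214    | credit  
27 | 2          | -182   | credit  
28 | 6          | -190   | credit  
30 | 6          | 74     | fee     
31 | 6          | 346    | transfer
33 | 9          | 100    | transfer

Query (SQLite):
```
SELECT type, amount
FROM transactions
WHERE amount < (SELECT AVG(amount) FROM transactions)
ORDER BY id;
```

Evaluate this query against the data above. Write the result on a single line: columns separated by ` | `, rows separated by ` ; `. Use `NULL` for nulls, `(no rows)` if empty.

Scalar subquery: AVG(amount) over all transactions rows = 123.272727 (≈; comparison uses full precision).
Keep rows where amount < that value.

fee | -60 ; credit | -182 ; credit | -190 ; fee | 74 ; transfer | 100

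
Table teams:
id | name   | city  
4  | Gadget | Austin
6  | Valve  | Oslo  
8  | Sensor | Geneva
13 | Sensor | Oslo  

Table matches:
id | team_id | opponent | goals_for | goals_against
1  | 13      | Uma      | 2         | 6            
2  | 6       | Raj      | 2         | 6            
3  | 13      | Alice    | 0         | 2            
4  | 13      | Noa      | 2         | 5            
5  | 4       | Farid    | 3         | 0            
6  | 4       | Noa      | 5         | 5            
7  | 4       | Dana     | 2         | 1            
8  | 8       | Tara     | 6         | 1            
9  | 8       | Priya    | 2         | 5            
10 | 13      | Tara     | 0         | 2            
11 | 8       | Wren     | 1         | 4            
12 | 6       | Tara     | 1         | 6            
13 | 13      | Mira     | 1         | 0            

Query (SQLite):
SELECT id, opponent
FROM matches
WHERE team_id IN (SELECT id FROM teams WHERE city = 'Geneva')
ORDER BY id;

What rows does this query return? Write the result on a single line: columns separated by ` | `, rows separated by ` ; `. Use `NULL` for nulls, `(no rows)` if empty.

Inner query: teams.id where city = 'Geneva'.
Outer: keep matches rows whose team_id is in that set.
Inner query → {8}

8 | Tara ; 9 | Priya ; 11 | Wren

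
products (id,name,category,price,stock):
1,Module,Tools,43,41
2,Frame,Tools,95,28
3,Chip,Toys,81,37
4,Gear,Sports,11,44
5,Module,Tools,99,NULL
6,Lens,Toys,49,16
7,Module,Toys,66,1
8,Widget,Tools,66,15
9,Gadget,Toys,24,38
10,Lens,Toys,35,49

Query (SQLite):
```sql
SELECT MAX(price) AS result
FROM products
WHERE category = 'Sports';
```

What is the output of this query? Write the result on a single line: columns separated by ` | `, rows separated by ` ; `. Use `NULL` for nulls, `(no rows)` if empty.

11

Rows where category='Sports' → price values: [11].
MAX of non-NULL values = 11.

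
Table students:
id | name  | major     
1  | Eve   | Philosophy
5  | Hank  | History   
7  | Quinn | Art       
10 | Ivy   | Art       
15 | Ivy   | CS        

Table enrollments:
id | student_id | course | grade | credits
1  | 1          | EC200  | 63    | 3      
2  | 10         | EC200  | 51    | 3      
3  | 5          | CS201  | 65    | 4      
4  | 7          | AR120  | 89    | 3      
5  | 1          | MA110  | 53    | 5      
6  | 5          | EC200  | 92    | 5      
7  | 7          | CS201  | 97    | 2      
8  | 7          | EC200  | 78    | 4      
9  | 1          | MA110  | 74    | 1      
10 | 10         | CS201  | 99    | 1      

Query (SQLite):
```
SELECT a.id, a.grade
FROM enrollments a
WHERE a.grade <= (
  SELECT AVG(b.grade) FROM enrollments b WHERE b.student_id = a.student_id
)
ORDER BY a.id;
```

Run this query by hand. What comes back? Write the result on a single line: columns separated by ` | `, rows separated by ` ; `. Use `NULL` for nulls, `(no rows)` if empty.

1 | 63 ; 2 | 51 ; 3 | 65 ; 5 | 53 ; 8 | 78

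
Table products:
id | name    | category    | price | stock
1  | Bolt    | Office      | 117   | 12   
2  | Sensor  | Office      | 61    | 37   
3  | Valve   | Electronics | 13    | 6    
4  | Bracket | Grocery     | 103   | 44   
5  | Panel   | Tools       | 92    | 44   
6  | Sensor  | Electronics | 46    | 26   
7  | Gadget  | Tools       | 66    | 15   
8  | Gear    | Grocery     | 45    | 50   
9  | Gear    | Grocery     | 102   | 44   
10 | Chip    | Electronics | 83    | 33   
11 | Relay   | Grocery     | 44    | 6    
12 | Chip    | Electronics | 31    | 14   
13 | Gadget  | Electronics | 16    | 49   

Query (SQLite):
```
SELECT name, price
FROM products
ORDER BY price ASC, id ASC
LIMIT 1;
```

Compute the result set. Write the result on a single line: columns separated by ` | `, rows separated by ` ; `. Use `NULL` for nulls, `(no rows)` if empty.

Valve | 13

Sort by price asc, tiebreak id asc: (13, id=3), (16, id=13), (31, id=12), (44, id=11) …. Take first 1.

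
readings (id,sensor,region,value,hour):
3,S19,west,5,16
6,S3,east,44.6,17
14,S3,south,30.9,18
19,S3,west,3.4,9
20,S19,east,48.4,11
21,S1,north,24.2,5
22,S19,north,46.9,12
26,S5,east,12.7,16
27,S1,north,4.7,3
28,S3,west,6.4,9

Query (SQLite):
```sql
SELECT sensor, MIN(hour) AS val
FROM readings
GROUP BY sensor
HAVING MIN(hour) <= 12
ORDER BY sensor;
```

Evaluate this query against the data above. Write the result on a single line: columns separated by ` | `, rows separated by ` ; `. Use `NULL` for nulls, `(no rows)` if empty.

S1 | 3 ; S19 | 11 ; S3 | 9

Partition readings by sensor; compute MIN(hour) within each group.
HAVING: keep groups where MIN(hour) <= 12.
  S1: ids {21, 27} → MIN(hour)=3
  S19: ids {3, 20, 22} → MIN(hour)=11
  S3: ids {6, 14, 19, 28} → MIN(hour)=9
  S5: ids {26} → MIN(hour)=16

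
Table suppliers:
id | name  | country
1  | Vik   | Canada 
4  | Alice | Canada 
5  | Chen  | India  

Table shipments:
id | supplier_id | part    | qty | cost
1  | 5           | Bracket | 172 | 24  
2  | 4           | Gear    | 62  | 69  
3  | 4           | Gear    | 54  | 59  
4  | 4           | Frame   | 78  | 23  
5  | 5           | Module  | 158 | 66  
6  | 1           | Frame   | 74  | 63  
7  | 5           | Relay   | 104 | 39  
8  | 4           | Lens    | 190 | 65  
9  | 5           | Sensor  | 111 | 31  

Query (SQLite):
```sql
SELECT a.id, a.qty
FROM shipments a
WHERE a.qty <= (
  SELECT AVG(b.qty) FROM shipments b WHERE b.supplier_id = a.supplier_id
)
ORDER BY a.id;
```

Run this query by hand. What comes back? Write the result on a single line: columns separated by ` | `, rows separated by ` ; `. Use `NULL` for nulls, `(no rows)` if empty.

2 | 62 ; 3 | 54 ; 4 | 78 ; 6 | 74 ; 7 | 104 ; 9 | 111

For each shipments row a, compute AVG(qty) over rows sharing a.supplier_id.
Keep row a if a.qty <= that per-group AVG.
  supplier_id=1: AVG(qty) = 74.0
  supplier_id=4: AVG(qty) = 96.0
  supplier_id=5: AVG(qty) = 136.25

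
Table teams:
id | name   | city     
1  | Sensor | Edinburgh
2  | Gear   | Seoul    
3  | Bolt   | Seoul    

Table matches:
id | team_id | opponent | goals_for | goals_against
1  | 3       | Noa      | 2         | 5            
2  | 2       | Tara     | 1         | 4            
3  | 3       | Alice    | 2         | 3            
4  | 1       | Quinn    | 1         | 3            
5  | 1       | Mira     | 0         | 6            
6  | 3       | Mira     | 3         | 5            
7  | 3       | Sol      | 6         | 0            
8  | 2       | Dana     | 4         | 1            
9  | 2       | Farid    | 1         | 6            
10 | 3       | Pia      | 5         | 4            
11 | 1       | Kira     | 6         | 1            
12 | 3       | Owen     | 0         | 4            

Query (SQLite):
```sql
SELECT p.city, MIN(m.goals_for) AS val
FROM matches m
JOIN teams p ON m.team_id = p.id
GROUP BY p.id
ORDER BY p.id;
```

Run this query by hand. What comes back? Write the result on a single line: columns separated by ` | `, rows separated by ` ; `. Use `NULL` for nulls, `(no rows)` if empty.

Edinburgh | 0 ; Seoul | 1 ; Seoul | 0

Join each matches row to its teams via team_id.
Group joined rows by teams.id; compute MIN(m.goals_for) per group.
  1: ids {4, 5, 11} → MIN(m.goals_for)=0
  2: ids {2, 8, 9} → MIN(m.goals_for)=1
  3: ids {1, 3, 6, 7, 10, 12} → MIN(m.goals_for)=0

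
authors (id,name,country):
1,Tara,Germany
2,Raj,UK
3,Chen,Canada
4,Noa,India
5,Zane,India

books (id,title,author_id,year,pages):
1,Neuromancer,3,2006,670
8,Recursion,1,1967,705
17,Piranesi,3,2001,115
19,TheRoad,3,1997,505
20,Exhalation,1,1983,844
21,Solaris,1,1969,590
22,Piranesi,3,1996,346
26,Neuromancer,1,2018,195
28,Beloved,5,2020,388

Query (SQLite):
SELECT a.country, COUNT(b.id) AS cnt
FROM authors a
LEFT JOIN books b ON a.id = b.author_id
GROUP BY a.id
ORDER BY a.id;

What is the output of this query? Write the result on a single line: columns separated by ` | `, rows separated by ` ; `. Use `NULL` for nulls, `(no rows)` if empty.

LEFT JOIN keeps every authors row; unmatched ones get NULL for books columns.
Group by authors.id and compute COUNT(b.id). COUNT(col) of an all-NULL group is 0.
  1: ids {8, 20, 21, 26} → COUNT(b.id)=4
  2: ids {—} → COUNT(b.id)=0
  3: ids {1, 17, 19, 22} → COUNT(b.id)=4
  4: ids {—} → COUNT(b.id)=0
  5: ids {28} → COUNT(b.id)=1

Germany | 4 ; UK | 0 ; Canada | 4 ; India | 0 ; India | 1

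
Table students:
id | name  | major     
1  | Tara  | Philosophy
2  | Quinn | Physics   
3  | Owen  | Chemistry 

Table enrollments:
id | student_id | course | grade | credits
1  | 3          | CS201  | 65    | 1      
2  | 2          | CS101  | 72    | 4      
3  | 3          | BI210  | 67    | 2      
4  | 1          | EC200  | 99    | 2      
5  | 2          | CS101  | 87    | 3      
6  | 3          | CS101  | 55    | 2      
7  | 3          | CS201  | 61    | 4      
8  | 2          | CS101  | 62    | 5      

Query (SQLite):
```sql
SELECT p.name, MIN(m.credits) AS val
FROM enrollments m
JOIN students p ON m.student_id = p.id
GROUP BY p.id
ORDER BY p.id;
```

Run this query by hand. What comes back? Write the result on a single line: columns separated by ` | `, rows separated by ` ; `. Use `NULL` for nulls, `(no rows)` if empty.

Tara | 2 ; Quinn | 3 ; Owen | 1

Join each enrollments row to its students via student_id.
Group joined rows by students.id; compute MIN(m.credits) per group.
  1: ids {4} → MIN(m.credits)=2
  2: ids {2, 5, 8} → MIN(m.credits)=3
  3: ids {1, 3, 6, 7} → MIN(m.credits)=1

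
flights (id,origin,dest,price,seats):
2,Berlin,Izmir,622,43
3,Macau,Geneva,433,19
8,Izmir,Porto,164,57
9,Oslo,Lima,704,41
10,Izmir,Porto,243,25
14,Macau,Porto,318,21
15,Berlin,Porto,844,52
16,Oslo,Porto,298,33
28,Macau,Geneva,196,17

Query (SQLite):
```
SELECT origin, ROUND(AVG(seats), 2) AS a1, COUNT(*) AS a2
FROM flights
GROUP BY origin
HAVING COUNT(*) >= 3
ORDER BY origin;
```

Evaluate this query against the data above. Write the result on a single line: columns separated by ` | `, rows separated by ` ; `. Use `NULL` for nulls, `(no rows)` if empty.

Macau | 19 | 3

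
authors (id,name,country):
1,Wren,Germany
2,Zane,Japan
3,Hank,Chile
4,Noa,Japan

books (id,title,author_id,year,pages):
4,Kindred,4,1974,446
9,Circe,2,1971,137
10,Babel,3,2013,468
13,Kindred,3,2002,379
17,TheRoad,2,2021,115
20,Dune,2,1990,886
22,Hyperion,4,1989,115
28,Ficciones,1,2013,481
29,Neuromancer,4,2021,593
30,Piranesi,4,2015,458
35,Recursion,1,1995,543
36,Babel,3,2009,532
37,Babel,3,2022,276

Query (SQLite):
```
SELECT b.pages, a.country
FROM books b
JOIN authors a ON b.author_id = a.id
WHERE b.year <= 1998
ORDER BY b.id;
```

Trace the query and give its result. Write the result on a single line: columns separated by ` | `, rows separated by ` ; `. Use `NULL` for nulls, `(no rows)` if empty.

Each books row matches the authors row where author_id = authors.id.
Then keep rows with b.year <= 1998.

446 | Japan ; 137 | Japan ; 886 | Japan ; 115 | Japan ; 543 | Germany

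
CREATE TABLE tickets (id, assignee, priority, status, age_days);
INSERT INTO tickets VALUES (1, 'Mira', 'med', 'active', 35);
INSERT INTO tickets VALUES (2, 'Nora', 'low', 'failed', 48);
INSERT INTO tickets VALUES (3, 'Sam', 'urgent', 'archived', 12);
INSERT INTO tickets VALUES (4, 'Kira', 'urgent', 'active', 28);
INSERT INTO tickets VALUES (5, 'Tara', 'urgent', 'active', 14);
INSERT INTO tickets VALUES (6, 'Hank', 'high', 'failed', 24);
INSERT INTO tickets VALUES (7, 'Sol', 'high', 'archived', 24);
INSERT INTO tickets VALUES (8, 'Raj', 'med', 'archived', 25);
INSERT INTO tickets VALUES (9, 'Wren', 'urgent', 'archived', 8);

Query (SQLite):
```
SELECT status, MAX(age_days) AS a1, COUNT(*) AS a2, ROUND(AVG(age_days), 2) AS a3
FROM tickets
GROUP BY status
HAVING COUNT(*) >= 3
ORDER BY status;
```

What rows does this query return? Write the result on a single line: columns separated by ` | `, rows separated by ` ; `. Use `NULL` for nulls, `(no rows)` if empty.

active | 35 | 3 | 25.67 ; archived | 25 | 4 | 17.25

Group tickets by status.
Per group compute: MAX(age_days), COUNT(*), ROUND(AVG(age_days), 2).
HAVING: drop groups with fewer than 3 rows.
  active: ids {1, 4, 5} → MAX(age_days)=35, COUNT(*)=3, ROUND(AVG(age_days), 2)=25.67
  archived: ids {3, 7, 8, 9} → MAX(age_days)=25, COUNT(*)=4, ROUND(AVG(age_days), 2)=17.25
  failed: ids {2, 6} → MAX(age_days)=48, COUNT(*)=2, ROUND(AVG(age_days), 2)=36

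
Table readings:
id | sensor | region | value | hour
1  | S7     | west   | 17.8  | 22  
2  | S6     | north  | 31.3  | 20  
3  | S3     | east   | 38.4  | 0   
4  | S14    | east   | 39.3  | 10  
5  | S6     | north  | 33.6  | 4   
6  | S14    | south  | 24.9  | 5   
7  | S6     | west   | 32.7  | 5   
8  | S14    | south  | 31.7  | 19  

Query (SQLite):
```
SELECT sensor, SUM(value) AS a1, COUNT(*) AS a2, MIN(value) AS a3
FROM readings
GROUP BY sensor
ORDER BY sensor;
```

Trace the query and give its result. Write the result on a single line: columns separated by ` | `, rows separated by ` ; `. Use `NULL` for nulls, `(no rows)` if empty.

Group readings by sensor.
Per group compute: SUM(value), COUNT(*), MIN(value).
  S14: ids {4, 6, 8} → SUM(value)=95.9, COUNT(*)=3, MIN(value)=24.9
  S3: ids {3} → SUM(value)=38.4, COUNT(*)=1, MIN(value)=38.4
  S6: ids {2, 5, 7} → SUM(value)=97.6, COUNT(*)=3, MIN(value)=31.3
  S7: ids {1} → SUM(value)=17.8, COUNT(*)=1, MIN(value)=17.8

S14 | 95.9 | 3 | 24.9 ; S3 | 38.4 | 1 | 38.4 ; S6 | 97.6 | 3 | 31.3 ; S7 | 17.8 | 1 | 17.8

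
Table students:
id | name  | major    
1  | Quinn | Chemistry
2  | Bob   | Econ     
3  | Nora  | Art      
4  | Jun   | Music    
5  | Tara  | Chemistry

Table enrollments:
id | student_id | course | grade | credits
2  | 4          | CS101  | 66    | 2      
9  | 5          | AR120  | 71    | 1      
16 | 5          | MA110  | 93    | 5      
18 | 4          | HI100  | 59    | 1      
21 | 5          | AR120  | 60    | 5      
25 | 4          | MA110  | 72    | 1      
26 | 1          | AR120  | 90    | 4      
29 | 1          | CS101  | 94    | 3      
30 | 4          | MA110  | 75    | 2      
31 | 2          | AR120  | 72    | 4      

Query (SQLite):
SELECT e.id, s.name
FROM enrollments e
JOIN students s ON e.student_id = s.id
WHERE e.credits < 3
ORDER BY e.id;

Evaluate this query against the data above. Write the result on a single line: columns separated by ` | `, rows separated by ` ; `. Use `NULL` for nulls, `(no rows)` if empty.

2 | Jun ; 9 | Tara ; 18 | Jun ; 25 | Jun ; 30 | Jun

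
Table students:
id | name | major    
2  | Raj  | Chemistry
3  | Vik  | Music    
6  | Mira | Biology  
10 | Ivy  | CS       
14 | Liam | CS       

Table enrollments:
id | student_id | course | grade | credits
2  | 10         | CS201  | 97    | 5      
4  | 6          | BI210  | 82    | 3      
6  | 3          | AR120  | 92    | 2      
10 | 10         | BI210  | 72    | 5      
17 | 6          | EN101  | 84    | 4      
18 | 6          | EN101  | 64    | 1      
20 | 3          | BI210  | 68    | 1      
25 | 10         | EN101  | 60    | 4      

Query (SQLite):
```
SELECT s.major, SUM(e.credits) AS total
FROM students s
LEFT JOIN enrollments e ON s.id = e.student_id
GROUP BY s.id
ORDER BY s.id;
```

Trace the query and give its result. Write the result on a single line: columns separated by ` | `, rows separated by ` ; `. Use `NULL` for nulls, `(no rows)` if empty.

LEFT JOIN keeps every students row; unmatched ones get NULL for enrollments columns.
Group by students.id and compute SUM(e.credits). SUM over an all-NULL group is NULL.
  2: ids {—} → SUM(e.credits)=NULL
  3: ids {6, 20} → SUM(e.credits)=3
  6: ids {4, 17, 18} → SUM(e.credits)=8
  10: ids {2, 10, 25} → SUM(e.credits)=14
  14: ids {—} → SUM(e.credits)=NULL

Chemistry | NULL ; Music | 3 ; Biology | 8 ; CS | 14 ; CS | NULL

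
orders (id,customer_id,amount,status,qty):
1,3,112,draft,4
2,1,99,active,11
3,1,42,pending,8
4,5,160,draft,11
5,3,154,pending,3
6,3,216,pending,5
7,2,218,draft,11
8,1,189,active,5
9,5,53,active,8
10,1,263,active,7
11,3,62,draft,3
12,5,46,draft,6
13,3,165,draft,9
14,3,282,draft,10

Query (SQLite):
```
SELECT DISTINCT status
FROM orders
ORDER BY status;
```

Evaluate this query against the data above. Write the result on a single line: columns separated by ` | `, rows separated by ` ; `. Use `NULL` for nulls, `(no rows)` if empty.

active ; draft ; pending

Collect distinct status values from orders.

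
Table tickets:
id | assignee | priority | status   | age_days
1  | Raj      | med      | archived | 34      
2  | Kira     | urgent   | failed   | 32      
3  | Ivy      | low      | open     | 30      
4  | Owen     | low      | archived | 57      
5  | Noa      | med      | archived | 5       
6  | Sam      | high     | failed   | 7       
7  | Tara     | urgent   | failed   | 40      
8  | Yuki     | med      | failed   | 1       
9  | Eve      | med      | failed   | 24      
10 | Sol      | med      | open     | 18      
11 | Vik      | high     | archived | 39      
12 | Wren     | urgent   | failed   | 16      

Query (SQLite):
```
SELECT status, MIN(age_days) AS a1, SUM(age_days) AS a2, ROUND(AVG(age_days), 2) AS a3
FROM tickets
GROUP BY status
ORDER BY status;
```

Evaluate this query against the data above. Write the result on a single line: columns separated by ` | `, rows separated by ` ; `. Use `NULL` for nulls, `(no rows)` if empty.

Group tickets by status.
Per group compute: MIN(age_days), SUM(age_days), ROUND(AVG(age_days), 2).
  archived: ids {1, 4, 5, 11} → MIN(age_days)=5, SUM(age_days)=135, ROUND(AVG(age_days), 2)=33.75
  failed: ids {2, 6, 7, 8, 9, 12} → MIN(age_days)=1, SUM(age_days)=120, ROUND(AVG(age_days), 2)=20
  open: ids {3, 10} → MIN(age_days)=18, SUM(age_days)=48, ROUND(AVG(age_days), 2)=24

archived | 5 | 135 | 33.75 ; failed | 1 | 120 | 20 ; open | 18 | 48 | 24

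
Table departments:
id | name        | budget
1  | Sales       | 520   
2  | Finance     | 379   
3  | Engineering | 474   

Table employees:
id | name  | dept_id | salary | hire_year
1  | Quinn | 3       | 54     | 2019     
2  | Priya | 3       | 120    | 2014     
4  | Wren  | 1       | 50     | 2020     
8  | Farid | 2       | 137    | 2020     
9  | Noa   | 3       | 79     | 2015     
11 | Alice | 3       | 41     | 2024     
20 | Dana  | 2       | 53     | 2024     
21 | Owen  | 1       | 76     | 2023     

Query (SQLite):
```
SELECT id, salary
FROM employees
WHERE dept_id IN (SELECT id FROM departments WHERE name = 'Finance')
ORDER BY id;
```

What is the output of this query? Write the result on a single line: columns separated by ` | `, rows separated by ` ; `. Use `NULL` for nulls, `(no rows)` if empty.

Inner query: departments.id where name = 'Finance'.
Outer: keep employees rows whose dept_id is in that set.
Inner query → {2}

8 | 137 ; 20 | 53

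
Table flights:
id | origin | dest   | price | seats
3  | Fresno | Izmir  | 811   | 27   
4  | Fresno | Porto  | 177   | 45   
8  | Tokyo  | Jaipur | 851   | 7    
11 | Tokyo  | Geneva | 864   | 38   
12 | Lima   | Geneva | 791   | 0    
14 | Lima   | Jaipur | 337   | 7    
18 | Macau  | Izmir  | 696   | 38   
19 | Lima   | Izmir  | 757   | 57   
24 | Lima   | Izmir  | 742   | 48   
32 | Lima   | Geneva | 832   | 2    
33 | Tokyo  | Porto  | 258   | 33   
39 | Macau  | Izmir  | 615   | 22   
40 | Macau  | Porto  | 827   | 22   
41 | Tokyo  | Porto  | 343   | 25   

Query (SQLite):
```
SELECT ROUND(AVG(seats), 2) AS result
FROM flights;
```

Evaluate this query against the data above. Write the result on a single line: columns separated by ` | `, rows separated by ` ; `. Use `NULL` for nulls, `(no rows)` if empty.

26.5

All seats values: [27, 45, 7, 38, 0, 7, 38, 57, 48, 2, 33, 22, 22, 25].
AVG = 371 / 14 (rounded to 2 dp).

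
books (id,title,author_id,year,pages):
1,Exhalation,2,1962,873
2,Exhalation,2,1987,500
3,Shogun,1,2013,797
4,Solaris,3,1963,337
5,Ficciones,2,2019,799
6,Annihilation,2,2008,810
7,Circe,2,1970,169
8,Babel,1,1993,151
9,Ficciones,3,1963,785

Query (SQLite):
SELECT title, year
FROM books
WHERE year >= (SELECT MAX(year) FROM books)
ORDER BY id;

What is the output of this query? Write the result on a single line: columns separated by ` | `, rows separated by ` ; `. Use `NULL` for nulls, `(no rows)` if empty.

Scalar subquery: MAX(year) over all books rows = 2019.
Keep rows where year >= that value.

Ficciones | 2019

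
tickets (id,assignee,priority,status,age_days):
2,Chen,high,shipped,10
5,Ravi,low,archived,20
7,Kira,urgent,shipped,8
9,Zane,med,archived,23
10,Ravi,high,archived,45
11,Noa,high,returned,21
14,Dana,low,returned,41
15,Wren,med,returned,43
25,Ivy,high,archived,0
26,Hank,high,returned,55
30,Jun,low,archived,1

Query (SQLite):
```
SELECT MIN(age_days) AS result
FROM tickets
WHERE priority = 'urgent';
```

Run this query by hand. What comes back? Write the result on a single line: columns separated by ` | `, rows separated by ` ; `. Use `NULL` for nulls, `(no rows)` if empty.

8

Rows where priority='urgent' → age_days values: [8].
MIN of non-NULL values = 8.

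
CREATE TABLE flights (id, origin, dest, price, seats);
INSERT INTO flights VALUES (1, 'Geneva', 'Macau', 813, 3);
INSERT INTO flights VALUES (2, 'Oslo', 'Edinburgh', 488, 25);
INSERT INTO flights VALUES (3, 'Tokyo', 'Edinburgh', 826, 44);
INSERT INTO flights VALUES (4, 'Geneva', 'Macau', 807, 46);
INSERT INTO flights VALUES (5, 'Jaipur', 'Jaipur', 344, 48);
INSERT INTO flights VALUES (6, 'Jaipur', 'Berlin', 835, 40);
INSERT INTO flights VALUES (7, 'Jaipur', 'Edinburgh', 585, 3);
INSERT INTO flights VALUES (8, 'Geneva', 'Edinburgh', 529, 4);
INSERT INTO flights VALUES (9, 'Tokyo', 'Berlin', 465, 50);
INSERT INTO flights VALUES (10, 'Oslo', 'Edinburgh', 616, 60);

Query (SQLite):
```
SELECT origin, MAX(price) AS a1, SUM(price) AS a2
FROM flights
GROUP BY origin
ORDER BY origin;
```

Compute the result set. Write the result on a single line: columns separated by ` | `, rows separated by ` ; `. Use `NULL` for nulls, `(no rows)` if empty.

Geneva | 813 | 2149 ; Jaipur | 835 | 1764 ; Oslo | 616 | 1104 ; Tokyo | 826 | 1291

Group flights by origin.
Per group compute: MAX(price), SUM(price).
  Geneva: ids {1, 4, 8} → MAX(price)=813, SUM(price)=2149
  Jaipur: ids {5, 6, 7} → MAX(price)=835, SUM(price)=1764
  Oslo: ids {2, 10} → MAX(price)=616, SUM(price)=1104
  Tokyo: ids {3, 9} → MAX(price)=826, SUM(price)=1291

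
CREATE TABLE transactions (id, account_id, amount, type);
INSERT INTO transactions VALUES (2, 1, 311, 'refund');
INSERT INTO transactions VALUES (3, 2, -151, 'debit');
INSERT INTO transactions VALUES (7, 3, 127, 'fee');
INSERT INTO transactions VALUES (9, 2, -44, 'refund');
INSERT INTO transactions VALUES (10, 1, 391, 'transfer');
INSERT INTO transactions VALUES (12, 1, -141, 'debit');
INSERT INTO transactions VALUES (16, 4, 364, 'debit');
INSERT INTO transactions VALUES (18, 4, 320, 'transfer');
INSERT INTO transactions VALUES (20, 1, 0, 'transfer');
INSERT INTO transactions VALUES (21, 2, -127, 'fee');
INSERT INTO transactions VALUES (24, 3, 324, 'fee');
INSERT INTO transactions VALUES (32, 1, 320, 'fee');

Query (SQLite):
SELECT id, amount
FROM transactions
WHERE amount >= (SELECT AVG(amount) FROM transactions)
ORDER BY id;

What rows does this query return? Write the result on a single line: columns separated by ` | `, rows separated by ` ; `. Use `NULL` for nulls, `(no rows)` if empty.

Scalar subquery: AVG(amount) over all transactions rows = 141.166667 (≈; comparison uses full precision).
Keep rows where amount >= that value.

2 | 311 ; 10 | 391 ; 16 | 364 ; 18 | 320 ; 24 | 324 ; 32 | 320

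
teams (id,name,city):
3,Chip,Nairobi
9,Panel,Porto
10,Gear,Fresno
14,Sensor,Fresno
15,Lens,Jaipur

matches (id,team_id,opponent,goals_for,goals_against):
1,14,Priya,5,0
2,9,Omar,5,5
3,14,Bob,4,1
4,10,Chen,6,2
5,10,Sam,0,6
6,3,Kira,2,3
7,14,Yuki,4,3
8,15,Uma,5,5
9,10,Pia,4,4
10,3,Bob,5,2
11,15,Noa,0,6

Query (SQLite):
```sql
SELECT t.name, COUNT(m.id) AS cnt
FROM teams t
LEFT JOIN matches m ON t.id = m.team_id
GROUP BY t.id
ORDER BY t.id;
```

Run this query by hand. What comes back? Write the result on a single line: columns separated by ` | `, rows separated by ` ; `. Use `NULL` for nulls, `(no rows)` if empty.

LEFT JOIN keeps every teams row; unmatched ones get NULL for matches columns.
Group by teams.id and compute COUNT(m.id). COUNT(col) of an all-NULL group is 0.
  3: ids {6, 10} → COUNT(m.id)=2
  9: ids {2} → COUNT(m.id)=1
  10: ids {4, 5, 9} → COUNT(m.id)=3
  14: ids {1, 3, 7} → COUNT(m.id)=3
  15: ids {8, 11} → COUNT(m.id)=2

Chip | 2 ; Panel | 1 ; Gear | 3 ; Sensor | 3 ; Lens | 2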